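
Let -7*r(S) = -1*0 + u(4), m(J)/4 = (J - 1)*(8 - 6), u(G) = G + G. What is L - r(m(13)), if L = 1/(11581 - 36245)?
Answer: 197305/172648 ≈ 1.1428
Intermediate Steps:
u(G) = 2*G
m(J) = -8 + 8*J (m(J) = 4*((J - 1)*(8 - 6)) = 4*((-1 + J)*2) = 4*(-2 + 2*J) = -8 + 8*J)
L = -1/24664 (L = 1/(-24664) = -1/24664 ≈ -4.0545e-5)
r(S) = -8/7 (r(S) = -(-1*0 + 2*4)/7 = -(0 + 8)/7 = -1/7*8 = -8/7)
L - r(m(13)) = -1/24664 - 1*(-8/7) = -1/24664 + 8/7 = 197305/172648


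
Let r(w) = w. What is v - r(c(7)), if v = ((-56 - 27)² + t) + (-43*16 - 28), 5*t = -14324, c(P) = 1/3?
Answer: 49618/15 ≈ 3307.9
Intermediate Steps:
c(P) = ⅓
t = -14324/5 (t = (⅕)*(-14324) = -14324/5 ≈ -2864.8)
v = 16541/5 (v = ((-56 - 27)² - 14324/5) + (-43*16 - 28) = ((-83)² - 14324/5) + (-688 - 28) = (6889 - 14324/5) - 716 = 20121/5 - 716 = 16541/5 ≈ 3308.2)
v - r(c(7)) = 16541/5 - 1*⅓ = 16541/5 - ⅓ = 49618/15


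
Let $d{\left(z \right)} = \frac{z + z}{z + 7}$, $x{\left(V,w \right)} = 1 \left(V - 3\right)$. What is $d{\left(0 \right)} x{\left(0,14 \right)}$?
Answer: $0$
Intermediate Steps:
$x{\left(V,w \right)} = -3 + V$ ($x{\left(V,w \right)} = 1 \left(-3 + V\right) = -3 + V$)
$d{\left(z \right)} = \frac{2 z}{7 + z}$
$d{\left(0 \right)} x{\left(0,14 \right)} = 2 \cdot 0 \frac{1}{7 + 0} \left(-3 + 0\right) = 2 \cdot 0 \cdot \frac{1}{7} \left(-3\right) = 0 \left(-3\right) = 0$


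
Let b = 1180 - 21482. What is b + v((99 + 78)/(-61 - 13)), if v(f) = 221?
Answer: -20081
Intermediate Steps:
b = -20302
b + v((99 + 78)/(-61 - 13)) = -20302 + 221 = -20081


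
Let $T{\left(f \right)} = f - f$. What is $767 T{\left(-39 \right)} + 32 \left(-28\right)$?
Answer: $-896$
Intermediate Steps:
$T{\left(f \right)} = 0$
$767 T{\left(-39 \right)} + 32 \left(-28\right) = 767 \cdot 0 + 32 \left(-28\right) = 0 - 896 = -896$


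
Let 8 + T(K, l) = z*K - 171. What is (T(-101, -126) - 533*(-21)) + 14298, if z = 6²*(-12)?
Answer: 68944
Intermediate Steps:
z = -432 (z = 36*(-12) = -432)
T(K, l) = -179 - 432*K (T(K, l) = -8 + (-432*K - 171) = -8 + (-171 - 432*K) = -179 - 432*K)
(T(-101, -126) - 533*(-21)) + 14298 = ((-179 - 432*(-101)) - 533*(-21)) + 14298 = ((-179 + 43632) + 11193) + 14298 = (43453 + 11193) + 14298 = 54646 + 14298 = 68944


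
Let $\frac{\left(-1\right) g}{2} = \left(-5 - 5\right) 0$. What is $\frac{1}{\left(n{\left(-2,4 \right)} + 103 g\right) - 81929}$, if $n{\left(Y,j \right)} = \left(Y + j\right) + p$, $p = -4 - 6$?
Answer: $- \frac{1}{81937} \approx -1.2205 \cdot 10^{-5}$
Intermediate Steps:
$p = -10$ ($p = -4 - 6 = -10$)
$n{\left(Y,j \right)} = -10 + Y + j$ ($n{\left(Y,j \right)} = \left(Y + j\right) - 10 = -10 + Y + j$)
$g = 0$ ($g = - 2 \left(-5 - 5\right) 0 = - 2 \left(\left(-10\right) 0\right) = \left(-2\right) 0 = 0$)
$\frac{1}{\left(n{\left(-2,4 \right)} + 103 g\right) - 81929} = \frac{1}{\left(\left(-10 - 2 + 4\right) + 103 \cdot 0\right) - 81929} = \frac{1}{\left(-8 + 0\right) - 81929} = \frac{1}{-8 - 81929} = \frac{1}{-81937} = - \frac{1}{81937}$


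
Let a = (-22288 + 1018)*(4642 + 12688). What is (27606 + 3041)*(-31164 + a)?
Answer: -11297718170808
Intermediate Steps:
a = -368609100 (a = -21270*17330 = -368609100)
(27606 + 3041)*(-31164 + a) = (27606 + 3041)*(-31164 - 368609100) = 30647*(-368640264) = -11297718170808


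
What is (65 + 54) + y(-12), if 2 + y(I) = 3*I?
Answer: 81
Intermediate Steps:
y(I) = -2 + 3*I
(65 + 54) + y(-12) = (65 + 54) + (-2 + 3*(-12)) = 119 + (-2 - 36) = 119 - 38 = 81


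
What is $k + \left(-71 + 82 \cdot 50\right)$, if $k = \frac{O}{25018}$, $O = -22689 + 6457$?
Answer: $\frac{50390645}{12509} \approx 4028.4$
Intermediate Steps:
$O = -16232$
$k = - \frac{8116}{12509}$ ($k = - \frac{16232}{25018} = \left(-16232\right) \frac{1}{25018} = - \frac{8116}{12509} \approx -0.64881$)
$k + \left(-71 + 82 \cdot 50\right) = - \frac{8116}{12509} + \left(-71 + 82 \cdot 50\right) = - \frac{8116}{12509} + \left(-71 + 4100\right) = - \frac{8116}{12509} + 4029 = \frac{50390645}{12509}$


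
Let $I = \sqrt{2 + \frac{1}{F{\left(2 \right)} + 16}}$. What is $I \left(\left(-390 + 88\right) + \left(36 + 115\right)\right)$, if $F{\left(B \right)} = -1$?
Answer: $- \frac{151 \sqrt{465}}{15} \approx -217.08$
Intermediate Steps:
$I = \frac{\sqrt{465}}{15}$ ($I = \sqrt{2 + \frac{1}{-1 + 16}} = \sqrt{2 + \frac{1}{15}} = \sqrt{\frac{31}{15}} = \frac{\sqrt{465}}{15} \approx 1.4376$)
$I \left(\left(-390 + 88\right) + \left(36 + 115\right)\right) = \frac{\sqrt{465}}{15} \left(\left(-390 + 88\right) + \left(36 + 115\right)\right) = \frac{\sqrt{465}}{15} \left(-302 + 151\right) = \frac{\sqrt{465}}{15} \left(-151\right) = - \frac{151 \sqrt{465}}{15}$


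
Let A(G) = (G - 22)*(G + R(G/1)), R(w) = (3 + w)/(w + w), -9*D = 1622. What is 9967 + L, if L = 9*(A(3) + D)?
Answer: 7661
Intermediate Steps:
D = -1622/9 (D = -⅑*1622 = -1622/9 ≈ -180.22)
R(w) = (3 + w)/(2*w) (R(w) = (3 + w)/((2*w)) = (3 + w)*(1/(2*w)) = (3 + w)/(2*w))
A(G) = (-22 + G)*(G + (3 + G)/(2*G)) (A(G) = (G - 22)*(G + (3 + G/1)/(2*((G/1)))) = (-22 + G)*(G + (3 + G*1)/(2*((G*1)))) = (-22 + G)*(G + (3 + G)/(2*G)))
L = -2306 (L = 9*((-19/2 + 3² - 33/3 - 43/2*3) - 1622/9) = 9*((-19/2 + 9 - 33*⅓ - 129/2) - 1622/9) = 9*((-19/2 + 9 - 11 - 129/2) - 1622/9) = 9*(-76 - 1622/9) = 9*(-2306/9) = -2306)
9967 + L = 9967 - 2306 = 7661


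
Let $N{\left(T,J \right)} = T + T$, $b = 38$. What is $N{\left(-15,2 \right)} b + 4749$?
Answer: $3609$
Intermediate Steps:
$N{\left(T,J \right)} = 2 T$
$N{\left(-15,2 \right)} b + 4749 = 2 \left(-15\right) 38 + 4749 = \left(-30\right) 38 + 4749 = -1140 + 4749 = 3609$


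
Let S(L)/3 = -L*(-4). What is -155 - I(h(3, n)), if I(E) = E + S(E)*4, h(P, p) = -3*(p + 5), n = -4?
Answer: -8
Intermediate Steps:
S(L) = 12*L (S(L) = 3*(-L*(-4)) = 3*(4*L) = 12*L)
h(P, p) = -15 - 3*p (h(P, p) = -3*(5 + p) = -15 - 3*p)
I(E) = 49*E (I(E) = E + (12*E)*4 = E + 48*E = 49*E)
-155 - I(h(3, n)) = -155 - 49*(-15 - 3*(-4)) = -155 - 49*(-15 + 12) = -155 - 49*(-3) = -155 - 1*(-147) = -155 + 147 = -8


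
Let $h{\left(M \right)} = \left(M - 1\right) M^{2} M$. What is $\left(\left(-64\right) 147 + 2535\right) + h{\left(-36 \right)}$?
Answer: $1719399$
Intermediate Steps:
$h{\left(M \right)} = M^{3} \left(-1 + M\right)$ ($h{\left(M \right)} = \left(-1 + M\right) M^{2} M = M^{2} \left(-1 + M\right) M = M^{3} \left(-1 + M\right)$)
$\left(\left(-64\right) 147 + 2535\right) + h{\left(-36 \right)} = \left(\left(-64\right) 147 + 2535\right) + \left(-36\right)^{3} \left(-1 - 36\right) = \left(-9408 + 2535\right) - -1726272 = -6873 + 1726272 = 1719399$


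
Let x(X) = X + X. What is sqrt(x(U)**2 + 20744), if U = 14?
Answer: 6*sqrt(598) ≈ 146.72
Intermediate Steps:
x(X) = 2*X
sqrt(x(U)**2 + 20744) = sqrt((2*14)**2 + 20744) = sqrt(28**2 + 20744) = sqrt(784 + 20744) = sqrt(21528) = 6*sqrt(598)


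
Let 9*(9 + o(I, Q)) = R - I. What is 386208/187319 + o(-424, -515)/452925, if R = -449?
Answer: 143117224526/69415738425 ≈ 2.0617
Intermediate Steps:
o(I, Q) = -530/9 - I/9 (o(I, Q) = -9 + (-449 - I)/9 = -9 + (-449/9 - I/9) = -530/9 - I/9)
386208/187319 + o(-424, -515)/452925 = 386208/187319 + (-530/9 - ⅑*(-424))/452925 = 386208*(1/187319) + (-530/9 + 424/9)*(1/452925) = 386208/187319 - 106/9*1/452925 = 386208/187319 - 106/4076325 = 143117224526/69415738425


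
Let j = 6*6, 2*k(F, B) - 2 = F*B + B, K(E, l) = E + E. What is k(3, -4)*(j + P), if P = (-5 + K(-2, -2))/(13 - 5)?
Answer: -1953/8 ≈ -244.13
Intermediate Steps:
K(E, l) = 2*E
k(F, B) = 1 + B/2 + B*F/2 (k(F, B) = 1 + (F*B + B)/2 = 1 + (B*F + B)/2 = 1 + (B + B*F)/2 = 1 + (B/2 + B*F/2) = 1 + B/2 + B*F/2)
j = 36
P = -9/8 (P = (-5 + 2*(-2))/(13 - 5) = (-5 - 4)/8 = -9*⅛ = -9/8 ≈ -1.1250)
k(3, -4)*(j + P) = (1 + (½)*(-4) + (½)*(-4)*3)*(36 - 9/8) = (1 - 2 - 6)*(279/8) = -7*279/8 = -1953/8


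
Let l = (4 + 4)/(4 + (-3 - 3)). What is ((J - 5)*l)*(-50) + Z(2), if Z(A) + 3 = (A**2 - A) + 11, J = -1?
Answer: -1190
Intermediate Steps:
Z(A) = 8 + A**2 - A (Z(A) = -3 + ((A**2 - A) + 11) = -3 + (11 + A**2 - A) = 8 + A**2 - A)
l = -4 (l = 8/(4 - 6) = 8/(-2) = 8*(-1/2) = -4)
((J - 5)*l)*(-50) + Z(2) = ((-1 - 5)*(-4))*(-50) + (8 + 2**2 - 1*2) = -6*(-4)*(-50) + (8 + 4 - 2) = 24*(-50) + 10 = -1200 + 10 = -1190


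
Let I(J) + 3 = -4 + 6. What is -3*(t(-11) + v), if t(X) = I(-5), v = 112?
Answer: -333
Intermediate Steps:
I(J) = -1 (I(J) = -3 + (-4 + 6) = -3 + 2 = -1)
t(X) = -1
-3*(t(-11) + v) = -3*(-1 + 112) = -3*111 = -333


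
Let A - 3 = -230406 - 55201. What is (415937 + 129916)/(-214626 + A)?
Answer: -545853/500230 ≈ -1.0912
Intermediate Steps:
A = -285604 (A = 3 + (-230406 - 55201) = 3 - 285607 = -285604)
(415937 + 129916)/(-214626 + A) = (415937 + 129916)/(-214626 - 285604) = 545853/(-500230) = 545853*(-1/500230) = -545853/500230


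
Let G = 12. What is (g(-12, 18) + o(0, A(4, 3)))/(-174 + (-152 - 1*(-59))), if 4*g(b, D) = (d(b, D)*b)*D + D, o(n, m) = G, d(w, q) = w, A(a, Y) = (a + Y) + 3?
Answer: -443/178 ≈ -2.4888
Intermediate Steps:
A(a, Y) = 3 + Y + a (A(a, Y) = (Y + a) + 3 = 3 + Y + a)
o(n, m) = 12
g(b, D) = D/4 + D*b²/4 (g(b, D) = ((b*b)*D + D)/4 = (b²*D + D)/4 = (D*b² + D)/4 = (D + D*b²)/4 = D/4 + D*b²/4)
(g(-12, 18) + o(0, A(4, 3)))/(-174 + (-152 - 1*(-59))) = ((¼)*18*(1 + (-12)²) + 12)/(-174 + (-152 - 1*(-59))) = ((¼)*18*(1 + 144) + 12)/(-174 + (-152 + 59)) = ((¼)*18*145 + 12)/(-174 - 93) = (1305/2 + 12)/(-267) = (1329/2)*(-1/267) = -443/178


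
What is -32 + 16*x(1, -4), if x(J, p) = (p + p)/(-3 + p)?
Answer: -96/7 ≈ -13.714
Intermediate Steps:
x(J, p) = 2*p/(-3 + p) (x(J, p) = (2*p)/(-3 + p) = 2*p/(-3 + p))
-32 + 16*x(1, -4) = -32 + 16*(2*(-4)/(-3 - 4)) = -32 + 16*(2*(-4)/(-7)) = -32 + 16*(2*(-4)*(-⅐)) = -32 + 16*(8/7) = -32 + 128/7 = -96/7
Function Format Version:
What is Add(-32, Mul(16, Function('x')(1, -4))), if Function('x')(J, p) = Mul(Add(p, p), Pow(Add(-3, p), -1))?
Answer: Rational(-96, 7) ≈ -13.714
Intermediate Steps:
Function('x')(J, p) = Mul(2, p, Pow(Add(-3, p), -1)) (Function('x')(J, p) = Mul(Mul(2, p), Pow(Add(-3, p), -1)) = Mul(2, p, Pow(Add(-3, p), -1)))
Add(-32, Mul(16, Function('x')(1, -4))) = Add(-32, Mul(16, Mul(2, -4, Pow(Add(-3, -4), -1)))) = Add(-32, Mul(16, Mul(2, -4, Pow(-7, -1)))) = Add(-32, Mul(16, Mul(2, -4, Rational(-1, 7)))) = Add(-32, Mul(16, Rational(8, 7))) = Add(-32, Rational(128, 7)) = Rational(-96, 7)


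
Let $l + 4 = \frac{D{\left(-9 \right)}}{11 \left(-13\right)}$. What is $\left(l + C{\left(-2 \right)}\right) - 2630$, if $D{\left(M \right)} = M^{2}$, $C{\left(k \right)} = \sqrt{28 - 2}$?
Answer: $- \frac{376743}{143} + \sqrt{26} \approx -2629.5$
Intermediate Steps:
$C{\left(k \right)} = \sqrt{26}$
$l = - \frac{653}{143}$ ($l = -4 + \frac{\left(-9\right)^{2}}{11 \left(-13\right)} = -4 + \frac{81}{-143} = -4 + 81 \left(- \frac{1}{143}\right) = -4 - \frac{81}{143} = - \frac{653}{143} \approx -4.5664$)
$\left(l + C{\left(-2 \right)}\right) - 2630 = \left(- \frac{653}{143} + \sqrt{26}\right) - 2630 = - \frac{376743}{143} + \sqrt{26}$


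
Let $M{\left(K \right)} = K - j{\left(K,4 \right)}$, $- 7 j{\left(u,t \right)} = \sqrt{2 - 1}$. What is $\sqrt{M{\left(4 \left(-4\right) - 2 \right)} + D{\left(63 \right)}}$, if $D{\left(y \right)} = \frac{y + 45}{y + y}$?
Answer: $i \sqrt{17} \approx 4.1231 i$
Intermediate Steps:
$j{\left(u,t \right)} = - \frac{1}{7}$ ($j{\left(u,t \right)} = - \frac{\sqrt{2 - 1}}{7} = - \frac{\sqrt{1}}{7} = \left(- \frac{1}{7}\right) 1 = - \frac{1}{7}$)
$M{\left(K \right)} = \frac{1}{7} + K$ ($M{\left(K \right)} = K - - \frac{1}{7} = K + \frac{1}{7} = \frac{1}{7} + K$)
$D{\left(y \right)} = \frac{45 + y}{2 y}$
$\sqrt{M{\left(4 \left(-4\right) - 2 \right)} + D{\left(63 \right)}} = \sqrt{\left(\frac{1}{7} + \left(4 \left(-4\right) - 2\right)\right) + \frac{45 + 63}{2 \cdot 63}} = \sqrt{\left(\frac{1}{7} - 18\right) + \frac{1}{2} \cdot \frac{1}{63} \cdot 108} = \sqrt{\left(\frac{1}{7} - 18\right) + \frac{6}{7}} = \sqrt{- \frac{125}{7} + \frac{6}{7}} = \sqrt{-17} = i \sqrt{17}$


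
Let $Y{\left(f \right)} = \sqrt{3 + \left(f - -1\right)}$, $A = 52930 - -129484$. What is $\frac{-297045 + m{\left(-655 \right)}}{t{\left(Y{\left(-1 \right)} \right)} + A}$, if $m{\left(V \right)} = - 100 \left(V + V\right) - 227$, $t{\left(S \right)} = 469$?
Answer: $- \frac{55424}{60961} \approx -0.90917$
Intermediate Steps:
$A = 182414$ ($A = 52930 + 129484 = 182414$)
$Y{\left(f \right)} = \sqrt{4 + f}$ ($Y{\left(f \right)} = \sqrt{3 + \left(f + 1\right)} = \sqrt{3 + \left(1 + f\right)} = \sqrt{4 + f}$)
$m{\left(V \right)} = -227 - 200 V$ ($m{\left(V \right)} = - 100 \cdot 2 V - 227 = - 200 V - 227 = -227 - 200 V$)
$\frac{-297045 + m{\left(-655 \right)}}{t{\left(Y{\left(-1 \right)} \right)} + A} = \frac{-297045 - -130773}{469 + 182414} = \frac{-297045 + \left(-227 + 131000\right)}{182883} = \left(-297045 + 130773\right) \frac{1}{182883} = \left(-166272\right) \frac{1}{182883} = - \frac{55424}{60961}$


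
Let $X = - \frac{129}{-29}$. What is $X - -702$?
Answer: $\frac{20487}{29} \approx 706.45$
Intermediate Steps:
$X = \frac{129}{29}$ ($X = \left(-129\right) \left(- \frac{1}{29}\right) = \frac{129}{29} \approx 4.4483$)
$X - -702 = \frac{129}{29} - -702 = \frac{129}{29} + 702 = \frac{20487}{29}$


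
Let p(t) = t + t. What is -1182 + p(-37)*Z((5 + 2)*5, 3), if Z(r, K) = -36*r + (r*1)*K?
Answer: 84288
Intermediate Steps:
p(t) = 2*t
Z(r, K) = -36*r + K*r (Z(r, K) = -36*r + r*K = -36*r + K*r)
-1182 + p(-37)*Z((5 + 2)*5, 3) = -1182 + (2*(-37))*(((5 + 2)*5)*(-36 + 3)) = -1182 - 74*7*5*(-33) = -1182 - 2590*(-33) = -1182 - 74*(-1155) = -1182 + 85470 = 84288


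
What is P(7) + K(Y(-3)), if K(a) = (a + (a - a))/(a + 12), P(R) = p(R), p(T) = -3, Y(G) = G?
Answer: -10/3 ≈ -3.3333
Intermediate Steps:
P(R) = -3
K(a) = a/(12 + a) (K(a) = (a + 0)/(12 + a) = a/(12 + a))
P(7) + K(Y(-3)) = -3 - 3/(12 - 3) = -3 - 3/9 = -3 - 3*1/9 = -3 - 1/3 = -10/3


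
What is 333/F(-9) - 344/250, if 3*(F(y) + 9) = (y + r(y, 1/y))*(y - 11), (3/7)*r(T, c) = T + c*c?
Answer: 6419597/17387375 ≈ 0.36921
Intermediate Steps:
r(T, c) = 7*T/3 + 7*c²/3 (r(T, c) = 7*(T + c*c)/3 = 7*(T + c²)/3 = 7*T/3 + 7*c²/3)
F(y) = -9 + (-11 + y)*(7/(3*y²) + 10*y/3)/3 (F(y) = -9 + ((y + (7*y/3 + 7*(1/y)²/3))*(y - 11))/3 = -9 + ((y + (7*y/3 + 7/(3*y²)))*(-11 + y))/3 = -9 + ((7/(3*y²) + 10*y/3)*(-11 + y))/3 = -9 + ((-11 + y)*(7/(3*y²) + 10*y/3))/3 = -9 + (-11 + y)*(7/(3*y²) + 10*y/3)/3)
333/F(-9) - 344/250 = 333/(((⅑)*(-77 - 110*(-9)³ - 81*(-9)² + 7*(-9) + 10*(-9)⁴)/(-9)²)) - 344/250 = 333/(((⅑)*(1/81)*(-77 - 110*(-729) - 81*81 - 63 + 10*6561))) - 344*1/250 = 333/(((⅑)*(1/81)*(-77 + 80190 - 6561 - 63 + 65610))) - 172/125 = 333/(((⅑)*(1/81)*139099)) - 172/125 = 333/(139099/729) - 172/125 = 333*(729/139099) - 172/125 = 242757/139099 - 172/125 = 6419597/17387375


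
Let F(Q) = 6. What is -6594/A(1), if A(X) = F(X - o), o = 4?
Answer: -1099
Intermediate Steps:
A(X) = 6
-6594/A(1) = -6594/6 = -6594*⅙ = -1099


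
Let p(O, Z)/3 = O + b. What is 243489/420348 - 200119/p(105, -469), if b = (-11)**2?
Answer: -13992422645/47499324 ≈ -294.58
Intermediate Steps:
b = 121
p(O, Z) = 363 + 3*O (p(O, Z) = 3*(O + 121) = 3*(121 + O) = 363 + 3*O)
243489/420348 - 200119/p(105, -469) = 243489/420348 - 200119/(363 + 3*105) = 243489*(1/420348) - 200119/(363 + 315) = 81163/140116 - 200119/678 = -13992422645/47499324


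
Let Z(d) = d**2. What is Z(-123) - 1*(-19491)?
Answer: 34620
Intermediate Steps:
Z(-123) - 1*(-19491) = (-123)**2 - 1*(-19491) = 15129 + 19491 = 34620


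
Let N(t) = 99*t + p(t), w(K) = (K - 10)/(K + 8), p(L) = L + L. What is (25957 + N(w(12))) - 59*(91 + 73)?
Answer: 162911/10 ≈ 16291.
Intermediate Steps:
p(L) = 2*L
w(K) = (-10 + K)/(8 + K)
N(t) = 101*t (N(t) = 99*t + 2*t = 101*t)
(25957 + N(w(12))) - 59*(91 + 73) = (25957 + 101*((-10 + 12)/(8 + 12))) - 59*(91 + 73) = (25957 + 101*(2/20)) - 59*164 = (25957 + 101*((1/20)*2)) - 9676 = (25957 + 101*(⅒)) - 9676 = (25957 + 101/10) - 9676 = 259671/10 - 9676 = 162911/10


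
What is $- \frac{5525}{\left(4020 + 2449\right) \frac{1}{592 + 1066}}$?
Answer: $- \frac{9160450}{6469} \approx -1416.1$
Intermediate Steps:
$- \frac{5525}{\left(4020 + 2449\right) \frac{1}{592 + 1066}} = - \frac{5525}{6469 \cdot \frac{1}{1658}} = - \frac{5525}{\frac{6469}{1658}} = \left(-5525\right) \frac{1658}{6469} = - \frac{9160450}{6469}$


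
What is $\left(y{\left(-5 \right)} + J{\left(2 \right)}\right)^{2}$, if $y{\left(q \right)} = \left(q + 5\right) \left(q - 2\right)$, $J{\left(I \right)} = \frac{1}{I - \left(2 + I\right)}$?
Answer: $\frac{1}{4} \approx 0.25$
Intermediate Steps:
$J{\left(I \right)} = - \frac{1}{2}$ ($J{\left(I \right)} = \frac{1}{-2} = - \frac{1}{2}$)
$y{\left(q \right)} = \left(-2 + q\right) \left(5 + q\right)$ ($y{\left(q \right)} = \left(5 + q\right) \left(-2 + q\right) = \left(-2 + q\right) \left(5 + q\right)$)
$\left(y{\left(-5 \right)} + J{\left(2 \right)}\right)^{2} = \left(\left(-10 + \left(-5\right)^{2} + 3 \left(-5\right)\right) - \frac{1}{2}\right)^{2} = \left(\left(-10 + 25 - 15\right) - \frac{1}{2}\right)^{2} = \left(0 - \frac{1}{2}\right)^{2} = \left(- \frac{1}{2}\right)^{2} = \frac{1}{4}$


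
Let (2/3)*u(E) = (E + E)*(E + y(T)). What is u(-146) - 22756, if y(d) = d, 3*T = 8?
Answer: 40024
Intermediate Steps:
T = 8/3 (T = (⅓)*8 = 8/3 ≈ 2.6667)
u(E) = 3*E*(8/3 + E) (u(E) = 3*((E + E)*(E + 8/3))/2 = 3*((2*E)*(8/3 + E))/2 = 3*(2*E*(8/3 + E))/2 = 3*E*(8/3 + E))
u(-146) - 22756 = -146*(8 + 3*(-146)) - 22756 = -146*(8 - 438) - 22756 = -146*(-430) - 22756 = 62780 - 22756 = 40024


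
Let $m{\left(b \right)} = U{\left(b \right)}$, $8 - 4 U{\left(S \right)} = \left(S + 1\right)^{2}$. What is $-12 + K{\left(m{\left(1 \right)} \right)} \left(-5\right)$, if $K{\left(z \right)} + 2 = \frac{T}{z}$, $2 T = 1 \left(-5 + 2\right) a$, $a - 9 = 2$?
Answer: $\frac{161}{2} \approx 80.5$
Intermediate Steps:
$U{\left(S \right)} = 2 - \frac{\left(1 + S\right)^{2}}{4}$ ($U{\left(S \right)} = 2 - \frac{\left(S + 1\right)^{2}}{4} = 2 - \frac{\left(1 + S\right)^{2}}{4}$)
$m{\left(b \right)} = 2 - \frac{\left(1 + b\right)^{2}}{4}$
$a = 11$ ($a = 9 + 2 = 11$)
$T = - \frac{33}{2}$ ($T = \frac{1 \left(-5 + 2\right) 11}{2} = \frac{1 \left(-3\right) 11}{2} = \frac{\left(-3\right) 11}{2} = \frac{1}{2} \left(-33\right) = - \frac{33}{2} \approx -16.5$)
$K{\left(z \right)} = -2 - \frac{33}{2 z}$
$-12 + K{\left(m{\left(1 \right)} \right)} \left(-5\right) = -12 + \left(-2 - \frac{33}{2 \left(2 - \frac{\left(1 + 1\right)^{2}}{4}\right)}\right) \left(-5\right) = -12 + \left(-2 - \frac{33}{2 \left(2 - \frac{2^{2}}{4}\right)}\right) \left(-5\right) = -12 + \left(-2 - \frac{33}{2 \left(2 - 1\right)}\right) \left(-5\right) = -12 + \left(-2 - \frac{33}{2 \cdot 1}\right) \left(-5\right) = -12 + \left(-2 - \frac{33}{2}\right) \left(-5\right) = -12 - - \frac{185}{2} = -12 + \frac{185}{2} = \frac{161}{2}$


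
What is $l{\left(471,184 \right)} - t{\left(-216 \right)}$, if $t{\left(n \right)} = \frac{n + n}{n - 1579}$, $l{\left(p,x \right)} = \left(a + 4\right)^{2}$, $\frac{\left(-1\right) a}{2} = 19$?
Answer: $\frac{2074588}{1795} \approx 1155.8$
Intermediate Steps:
$a = -38$ ($a = \left(-2\right) 19 = -38$)
$l{\left(p,x \right)} = 1156$ ($l{\left(p,x \right)} = \left(-38 + 4\right)^{2} = \left(-34\right)^{2} = 1156$)
$t{\left(n \right)} = \frac{2 n}{-1579 + n}$
$l{\left(471,184 \right)} - t{\left(-216 \right)} = 1156 - 2 \left(-216\right) \frac{1}{-1579 - 216} = 1156 - 2 \left(-216\right) \frac{1}{-1795} = 1156 - 2 \left(-216\right) \left(- \frac{1}{1795}\right) = 1156 - \frac{432}{1795} = \frac{2074588}{1795}$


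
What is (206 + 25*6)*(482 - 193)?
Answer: 102884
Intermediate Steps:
(206 + 25*6)*(482 - 193) = (206 + 150)*289 = 356*289 = 102884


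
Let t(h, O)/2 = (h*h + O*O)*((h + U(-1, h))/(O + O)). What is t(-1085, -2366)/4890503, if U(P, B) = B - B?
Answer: 1050153055/1652990014 ≈ 0.63531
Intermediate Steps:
U(P, B) = 0
t(h, O) = h*(O² + h²)/O (t(h, O) = 2*((h*h + O*O)*((h + 0)/(O + O))) = 2*((h² + O²)*(h/((2*O)))) = 2*((O² + h²)*(h*(1/(2*O)))) = 2*((O² + h²)*(h/(2*O))) = 2*(h*(O² + h²)/(2*O)) = h*(O² + h²)/O)
t(-1085, -2366)/4890503 = (-2366*(-1085) + (-1085)³/(-2366))/4890503 = (2567110 - 1/2366*(-1277289125))*(1/4890503) = (2567110 + 182469875/338)*(1/4890503) = (1050153055/338)*(1/4890503) = 1050153055/1652990014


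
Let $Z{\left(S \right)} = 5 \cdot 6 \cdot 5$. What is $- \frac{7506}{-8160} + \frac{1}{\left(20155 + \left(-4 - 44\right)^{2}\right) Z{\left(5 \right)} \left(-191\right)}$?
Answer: $\frac{80495638649}{87509247600} \approx 0.91985$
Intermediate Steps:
$Z{\left(S \right)} = 150$ ($Z{\left(S \right)} = 30 \cdot 5 = 150$)
$- \frac{7506}{-8160} + \frac{1}{\left(20155 + \left(-4 - 44\right)^{2}\right) Z{\left(5 \right)} \left(-191\right)} = - \frac{7506}{-8160} + \frac{1}{\left(20155 + \left(-4 - 44\right)^{2}\right) 150 \left(-191\right)} = \left(-7506\right) \left(- \frac{1}{8160}\right) + \frac{1}{\left(20155 + \left(-48\right)^{2}\right) \left(-28650\right)} = \frac{1251}{1360} + \frac{1}{20155 + 2304} \left(- \frac{1}{28650}\right) = \frac{1251}{1360} + \frac{1}{22459} \left(- \frac{1}{28650}\right) = \frac{1251}{1360} - \frac{1}{643450350} = \frac{80495638649}{87509247600}$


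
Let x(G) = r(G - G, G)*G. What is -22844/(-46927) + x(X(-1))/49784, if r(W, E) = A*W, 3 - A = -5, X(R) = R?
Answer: 22844/46927 ≈ 0.48680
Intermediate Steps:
A = 8 (A = 3 - 1*(-5) = 3 + 5 = 8)
r(W, E) = 8*W
x(G) = 0 (x(G) = (8*(G - G))*G = (8*0)*G = 0*G = 0)
-22844/(-46927) + x(X(-1))/49784 = -22844/(-46927) + 0/49784 = -22844*(-1/46927) + 0*(1/49784) = 22844/46927 + 0 = 22844/46927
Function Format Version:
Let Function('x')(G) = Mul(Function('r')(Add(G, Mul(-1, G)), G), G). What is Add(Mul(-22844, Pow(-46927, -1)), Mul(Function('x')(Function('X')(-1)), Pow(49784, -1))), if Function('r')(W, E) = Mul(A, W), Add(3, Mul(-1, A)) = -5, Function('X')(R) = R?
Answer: Rational(22844, 46927) ≈ 0.48680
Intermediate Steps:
A = 8 (A = Add(3, Mul(-1, -5)) = Add(3, 5) = 8)
Function('r')(W, E) = Mul(8, W)
Function('x')(G) = 0 (Function('x')(G) = Mul(Mul(8, Add(G, Mul(-1, G))), G) = Mul(Mul(8, 0), G) = Mul(0, G) = 0)
Add(Mul(-22844, Pow(-46927, -1)), Mul(Function('x')(Function('X')(-1)), Pow(49784, -1))) = Add(Mul(-22844, Pow(-46927, -1)), Mul(0, Pow(49784, -1))) = Add(Mul(-22844, Rational(-1, 46927)), Mul(0, Rational(1, 49784))) = Add(Rational(22844, 46927), 0) = Rational(22844, 46927)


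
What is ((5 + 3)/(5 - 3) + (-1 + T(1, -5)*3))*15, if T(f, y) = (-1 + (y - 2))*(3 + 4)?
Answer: -2475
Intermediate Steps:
T(f, y) = -21 + 7*y (T(f, y) = (-1 + (-2 + y))*7 = (-3 + y)*7 = -21 + 7*y)
((5 + 3)/(5 - 3) + (-1 + T(1, -5)*3))*15 = ((5 + 3)/(5 - 3) + (-1 + (-21 + 7*(-5))*3))*15 = (8/2 + (-1 + (-21 - 35)*3))*15 = (8*(½) + (-1 - 56*3))*15 = (4 + (-1 - 168))*15 = (4 - 169)*15 = -165*15 = -2475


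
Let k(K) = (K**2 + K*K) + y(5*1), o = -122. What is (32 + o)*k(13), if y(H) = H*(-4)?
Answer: -28620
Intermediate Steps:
y(H) = -4*H
k(K) = -20 + 2*K**2 (k(K) = (K**2 + K*K) - 20 = (K**2 + K**2) - 4*5 = 2*K**2 - 20 = -20 + 2*K**2)
(32 + o)*k(13) = (32 - 122)*(-20 + 2*13**2) = -90*(-20 + 2*169) = -90*(-20 + 338) = -90*318 = -28620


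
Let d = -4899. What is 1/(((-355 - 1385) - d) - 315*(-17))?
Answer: 1/8514 ≈ 0.00011745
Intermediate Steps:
1/(((-355 - 1385) - d) - 315*(-17)) = 1/(((-355 - 1385) - 1*(-4899)) - 315*(-17)) = 1/((-1740 + 4899) + 5355) = 1/(3159 + 5355) = 1/8514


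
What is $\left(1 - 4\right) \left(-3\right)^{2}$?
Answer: $-27$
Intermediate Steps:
$\left(1 - 4\right) \left(-3\right)^{2} = \left(-3\right) 9 = -27$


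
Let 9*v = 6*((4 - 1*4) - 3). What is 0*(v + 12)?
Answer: 0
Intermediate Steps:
v = -2 (v = (6*((4 - 1*4) - 3))/9 = (6*((4 - 4) - 3))/9 = (6*(0 - 3))/9 = (6*(-3))/9 = (1/9)*(-18) = -2)
0*(v + 12) = 0*(-2 + 12) = 0*10 = 0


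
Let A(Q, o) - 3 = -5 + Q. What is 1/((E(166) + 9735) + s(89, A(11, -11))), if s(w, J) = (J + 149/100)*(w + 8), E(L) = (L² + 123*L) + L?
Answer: 100/5889253 ≈ 1.6980e-5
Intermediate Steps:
E(L) = L² + 124*L
A(Q, o) = -2 + Q (A(Q, o) = 3 + (-5 + Q) = -2 + Q)
s(w, J) = (8 + w)*(149/100 + J) (s(w, J) = (J + 149*(1/100))*(8 + w) = (J + 149/100)*(8 + w) = (149/100 + J)*(8 + w) = (8 + w)*(149/100 + J))
1/((E(166) + 9735) + s(89, A(11, -11))) = 1/((166*(124 + 166) + 9735) + (298/25 + 8*(-2 + 11) + (149/100)*89 + (-2 + 11)*89)) = 1/((166*290 + 9735) + (298/25 + 8*9 + 13261/100 + 9*89)) = 1/((48140 + 9735) + (298/25 + 72 + 13261/100 + 801)) = 1/(57875 + 101753/100) = 1/(5889253/100) = 100/5889253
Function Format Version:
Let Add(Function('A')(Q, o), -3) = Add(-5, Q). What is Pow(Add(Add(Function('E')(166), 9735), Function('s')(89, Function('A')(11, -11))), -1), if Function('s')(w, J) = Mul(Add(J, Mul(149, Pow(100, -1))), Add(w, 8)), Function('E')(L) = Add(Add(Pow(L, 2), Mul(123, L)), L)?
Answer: Rational(100, 5889253) ≈ 1.6980e-5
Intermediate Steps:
Function('E')(L) = Add(Pow(L, 2), Mul(124, L))
Function('A')(Q, o) = Add(-2, Q) (Function('A')(Q, o) = Add(3, Add(-5, Q)) = Add(-2, Q))
Function('s')(w, J) = Mul(Add(8, w), Add(Rational(149, 100), J)) (Function('s')(w, J) = Mul(Add(J, Mul(149, Rational(1, 100))), Add(8, w)) = Mul(Add(J, Rational(149, 100)), Add(8, w)) = Mul(Add(Rational(149, 100), J), Add(8, w)) = Mul(Add(8, w), Add(Rational(149, 100), J)))
Pow(Add(Add(Function('E')(166), 9735), Function('s')(89, Function('A')(11, -11))), -1) = Pow(Add(Add(Mul(166, Add(124, 166)), 9735), Add(Rational(298, 25), Mul(8, Add(-2, 11)), Mul(Rational(149, 100), 89), Mul(Add(-2, 11), 89))), -1) = Pow(Add(Add(Mul(166, 290), 9735), Add(Rational(298, 25), Mul(8, 9), Rational(13261, 100), Mul(9, 89))), -1) = Pow(Add(Add(48140, 9735), Add(Rational(298, 25), 72, Rational(13261, 100), 801)), -1) = Pow(Add(57875, Rational(101753, 100)), -1) = Pow(Rational(5889253, 100), -1) = Rational(100, 5889253)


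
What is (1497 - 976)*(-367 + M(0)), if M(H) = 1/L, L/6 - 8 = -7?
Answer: -1146721/6 ≈ -1.9112e+5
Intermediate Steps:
L = 6 (L = 48 + 6*(-7) = 48 - 42 = 6)
M(H) = 1/6
(1497 - 976)*(-367 + M(0)) = (1497 - 976)*(-367 + 1/6) = 521*(-2201/6) = -1146721/6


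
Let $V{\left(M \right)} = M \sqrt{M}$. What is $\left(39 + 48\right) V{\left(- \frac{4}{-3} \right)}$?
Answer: $\frac{232 \sqrt{3}}{3} \approx 133.95$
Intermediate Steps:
$V{\left(M \right)} = M^{\frac{3}{2}}$
$\left(39 + 48\right) V{\left(- \frac{4}{-3} \right)} = \left(39 + 48\right) \left(- \frac{4}{-3}\right)^{\frac{3}{2}} = 87 \left(\left(-4\right) \left(- \frac{1}{3}\right)\right)^{\frac{3}{2}} = 87 \left(\frac{4}{3}\right)^{\frac{3}{2}} = 87 \frac{8 \sqrt{3}}{9} = \frac{232 \sqrt{3}}{3}$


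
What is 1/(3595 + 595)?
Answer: 1/4190 ≈ 0.00023866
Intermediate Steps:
1/(3595 + 595) = 1/4190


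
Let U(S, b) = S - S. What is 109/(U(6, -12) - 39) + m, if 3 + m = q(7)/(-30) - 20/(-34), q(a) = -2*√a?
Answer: -3452/663 + √7/15 ≈ -5.0303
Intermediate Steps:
U(S, b) = 0
m = -41/17 + √7/15 (m = -3 + (-2*√7/(-30) - 20/(-34)) = -3 + (-2*√7*(-1/30) - 20*(-1/34)) = -3 + (√7/15 + 10/17) = -3 + (10/17 + √7/15) = -41/17 + √7/15 ≈ -2.2354)
109/(U(6, -12) - 39) + m = 109/(0 - 39) + (-41/17 + √7/15) = 109/(-39) + (-41/17 + √7/15) = 109*(-1/39) + (-41/17 + √7/15) = -109/39 + (-41/17 + √7/15) = -3452/663 + √7/15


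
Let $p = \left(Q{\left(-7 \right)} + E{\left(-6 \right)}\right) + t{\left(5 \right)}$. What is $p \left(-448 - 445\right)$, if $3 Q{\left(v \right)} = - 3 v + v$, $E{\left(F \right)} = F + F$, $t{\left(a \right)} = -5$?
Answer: $\frac{33041}{3} \approx 11014.0$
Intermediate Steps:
$E{\left(F \right)} = 2 F$
$Q{\left(v \right)} = - \frac{2 v}{3}$ ($Q{\left(v \right)} = \frac{- 3 v + v}{3} = \frac{\left(-2\right) v}{3} = - \frac{2 v}{3}$)
$p = - \frac{37}{3}$ ($p = \left(\left(- \frac{2}{3}\right) \left(-7\right) + 2 \left(-6\right)\right) - 5 = \left(\frac{14}{3} - 12\right) - 5 = - \frac{22}{3} - 5 = - \frac{37}{3} \approx -12.333$)
$p \left(-448 - 445\right) = - \frac{37 \left(-448 - 445\right)}{3} = \left(- \frac{37}{3}\right) \left(-893\right) = \frac{33041}{3}$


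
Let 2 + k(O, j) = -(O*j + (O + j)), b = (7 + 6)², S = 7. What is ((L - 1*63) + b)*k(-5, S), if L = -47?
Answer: 1829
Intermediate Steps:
b = 169 (b = 13² = 169)
k(O, j) = -2 - O - j - O*j (k(O, j) = -2 - (O*j + (O + j)) = -2 - (O + j + O*j) = -2 + (-O - j - O*j) = -2 - O - j - O*j)
((L - 1*63) + b)*k(-5, S) = ((-47 - 1*63) + 169)*(-2 - 1*(-5) - 1*7 - 1*(-5)*7) = ((-47 - 63) + 169)*(-2 + 5 - 7 + 35) = (-110 + 169)*31 = 59*31 = 1829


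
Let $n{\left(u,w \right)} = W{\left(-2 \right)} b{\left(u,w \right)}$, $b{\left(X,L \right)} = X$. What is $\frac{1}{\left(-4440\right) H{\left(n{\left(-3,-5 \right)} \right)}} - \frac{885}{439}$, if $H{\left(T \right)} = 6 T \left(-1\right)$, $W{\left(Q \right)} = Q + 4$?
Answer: $- \frac{141458839}{70169760} \approx -2.016$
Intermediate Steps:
$W{\left(Q \right)} = 4 + Q$
$n{\left(u,w \right)} = 2 u$ ($n{\left(u,w \right)} = \left(4 - 2\right) u = 2 u$)
$H{\left(T \right)} = - 6 T$
$\frac{1}{\left(-4440\right) H{\left(n{\left(-3,-5 \right)} \right)}} - \frac{885}{439} = \frac{1}{\left(-4440\right) \left(- 6 \cdot 2 \left(-3\right)\right)} - \frac{885}{439} = - \frac{1}{4440 \left(\left(-6\right) \left(-6\right)\right)} - \frac{885}{439} = - \frac{1}{4440 \cdot 36} - \frac{885}{439} = \left(- \frac{1}{4440}\right) \frac{1}{36} - \frac{885}{439} = - \frac{1}{159840} - \frac{885}{439} = - \frac{141458839}{70169760}$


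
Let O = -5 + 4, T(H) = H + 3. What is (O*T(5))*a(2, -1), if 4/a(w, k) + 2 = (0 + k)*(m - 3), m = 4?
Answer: 32/3 ≈ 10.667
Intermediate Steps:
T(H) = 3 + H
a(w, k) = 4/(-2 + k) (a(w, k) = 4/(-2 + (0 + k)*(4 - 3)) = 4/(-2 + k*1) = 4/(-2 + k))
O = -1
(O*T(5))*a(2, -1) = (-(3 + 5))*(4/(-2 - 1)) = (-1*8)*(4/(-3)) = -32*(-1)/3 = -8*(-4/3) = 32/3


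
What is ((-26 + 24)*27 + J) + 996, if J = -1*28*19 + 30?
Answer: 440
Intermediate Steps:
J = -502 (J = -28*19 + 30 = -532 + 30 = -502)
((-26 + 24)*27 + J) + 996 = ((-26 + 24)*27 - 502) + 996 = (-2*27 - 502) + 996 = (-54 - 502) + 996 = -556 + 996 = 440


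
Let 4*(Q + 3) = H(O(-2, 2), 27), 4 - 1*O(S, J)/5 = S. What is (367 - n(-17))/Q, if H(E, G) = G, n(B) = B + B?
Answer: 1604/15 ≈ 106.93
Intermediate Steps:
n(B) = 2*B
O(S, J) = 20 - 5*S
Q = 15/4 (Q = -3 + (¼)*27 = -3 + 27/4 = 15/4 ≈ 3.7500)
(367 - n(-17))/Q = (367 - 2*(-17))/(15/4) = (367 - 1*(-34))*(4/15) = (367 + 34)*(4/15) = 401*(4/15) = 1604/15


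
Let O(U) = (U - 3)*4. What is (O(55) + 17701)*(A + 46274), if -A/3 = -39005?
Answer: 2924342701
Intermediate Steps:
O(U) = -12 + 4*U (O(U) = (-3 + U)*4 = -12 + 4*U)
A = 117015 (A = -3*(-39005) = 117015)
(O(55) + 17701)*(A + 46274) = ((-12 + 4*55) + 17701)*(117015 + 46274) = ((-12 + 220) + 17701)*163289 = (208 + 17701)*163289 = 17909*163289 = 2924342701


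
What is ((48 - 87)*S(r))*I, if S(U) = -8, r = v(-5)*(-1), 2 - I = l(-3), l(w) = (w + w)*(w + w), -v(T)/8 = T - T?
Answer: -10608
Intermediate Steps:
v(T) = 0 (v(T) = -8*(T - T) = -8*0 = 0)
l(w) = 4*w² (l(w) = (2*w)*(2*w) = 4*w²)
I = -34 (I = 2 - 4*(-3)² = 2 - 4*9 = 2 - 1*36 = 2 - 36 = -34)
r = 0 (r = 0*(-1) = 0)
((48 - 87)*S(r))*I = ((48 - 87)*(-8))*(-34) = -39*(-8)*(-34) = 312*(-34) = -10608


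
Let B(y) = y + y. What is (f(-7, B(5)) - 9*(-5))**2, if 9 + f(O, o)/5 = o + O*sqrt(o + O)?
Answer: 6175 - 3500*sqrt(3) ≈ 112.82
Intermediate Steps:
B(y) = 2*y
f(O, o) = -45 + 5*o + 5*O*sqrt(O + o) (f(O, o) = -45 + 5*(o + O*sqrt(o + O)) = -45 + 5*(o + O*sqrt(O + o)) = -45 + (5*o + 5*O*sqrt(O + o)) = -45 + 5*o + 5*O*sqrt(O + o))
(f(-7, B(5)) - 9*(-5))**2 = ((-45 + 5*(2*5) + 5*(-7)*sqrt(-7 + 2*5)) - 9*(-5))**2 = ((-45 + 5*10 + 5*(-7)*sqrt(-7 + 10)) + 45)**2 = ((-45 + 50 + 5*(-7)*sqrt(3)) + 45)**2 = ((-45 + 50 - 35*sqrt(3)) + 45)**2 = ((5 - 35*sqrt(3)) + 45)**2 = (50 - 35*sqrt(3))**2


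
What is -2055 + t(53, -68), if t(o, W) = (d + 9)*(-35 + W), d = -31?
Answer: 211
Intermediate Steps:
t(o, W) = 770 - 22*W (t(o, W) = (-31 + 9)*(-35 + W) = -22*(-35 + W) = 770 - 22*W)
-2055 + t(53, -68) = -2055 + (770 - 22*(-68)) = -2055 + (770 + 1496) = -2055 + 2266 = 211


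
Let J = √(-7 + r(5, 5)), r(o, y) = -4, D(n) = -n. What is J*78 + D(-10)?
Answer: 10 + 78*I*√11 ≈ 10.0 + 258.7*I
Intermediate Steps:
J = I*√11 (J = √(-7 - 4) = √(-11) = I*√11 ≈ 3.3166*I)
J*78 + D(-10) = (I*√11)*78 - 1*(-10) = 78*I*√11 + 10 = 10 + 78*I*√11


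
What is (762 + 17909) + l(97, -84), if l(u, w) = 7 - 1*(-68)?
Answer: 18746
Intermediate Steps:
l(u, w) = 75 (l(u, w) = 7 + 68 = 75)
(762 + 17909) + l(97, -84) = (762 + 17909) + 75 = 18671 + 75 = 18746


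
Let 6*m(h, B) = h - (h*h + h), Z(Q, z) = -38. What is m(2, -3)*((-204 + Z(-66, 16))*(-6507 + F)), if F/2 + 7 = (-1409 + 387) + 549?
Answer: -1204676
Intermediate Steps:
F = -960 (F = -14 + 2*((-1409 + 387) + 549) = -14 + 2*(-1022 + 549) = -14 + 2*(-473) = -14 - 946 = -960)
m(h, B) = -h²/6 (m(h, B) = (h - (h*h + h))/6 = (h - (h² + h))/6 = (h - (h + h²))/6 = (h + (-h - h²))/6 = (-h²)/6 = -h²/6)
m(2, -3)*((-204 + Z(-66, 16))*(-6507 + F)) = (-⅙*2²)*((-204 - 38)*(-6507 - 960)) = (-⅙*4)*(-242*(-7467)) = -⅔*1807014 = -1204676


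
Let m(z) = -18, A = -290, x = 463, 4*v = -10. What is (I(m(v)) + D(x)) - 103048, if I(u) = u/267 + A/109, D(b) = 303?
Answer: -996755709/9701 ≈ -1.0275e+5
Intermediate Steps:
v = -5/2 (v = (¼)*(-10) = -5/2 ≈ -2.5000)
I(u) = -290/109 + u/267 (I(u) = u/267 - 290/109 = -290/109 + u/267)
(I(m(v)) + D(x)) - 103048 = ((-290/109 + (1/267)*(-18)) + 303) - 103048 = ((-290/109 - 6/89) + 303) - 103048 = (-26464/9701 + 303) - 103048 = 2912939/9701 - 103048 = -996755709/9701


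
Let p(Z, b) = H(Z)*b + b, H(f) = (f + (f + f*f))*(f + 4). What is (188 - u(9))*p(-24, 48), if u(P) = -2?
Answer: -96298080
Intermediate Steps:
H(f) = (4 + f)*(f² + 2*f) (H(f) = (f + (f + f²))*(4 + f) = (f² + 2*f)*(4 + f) = (4 + f)*(f² + 2*f))
p(Z, b) = b + Z*b*(8 + Z² + 6*Z) (p(Z, b) = (Z*(8 + Z² + 6*Z))*b + b = Z*b*(8 + Z² + 6*Z) + b = b + Z*b*(8 + Z² + 6*Z))
(188 - u(9))*p(-24, 48) = (188 - 1*(-2))*(48*(1 - 24*(8 + (-24)² + 6*(-24)))) = (188 + 2)*(48*(1 - 24*(8 + 576 - 144))) = 190*(48*(1 - 24*440)) = 190*(48*(1 - 10560)) = 190*(48*(-10559)) = 190*(-506832) = -96298080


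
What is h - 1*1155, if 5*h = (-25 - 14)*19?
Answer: -6516/5 ≈ -1303.2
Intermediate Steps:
h = -741/5 (h = ((-25 - 14)*19)/5 = (-39*19)/5 = (⅕)*(-741) = -741/5 ≈ -148.20)
h - 1*1155 = -741/5 - 1*1155 = -741/5 - 1155 = -6516/5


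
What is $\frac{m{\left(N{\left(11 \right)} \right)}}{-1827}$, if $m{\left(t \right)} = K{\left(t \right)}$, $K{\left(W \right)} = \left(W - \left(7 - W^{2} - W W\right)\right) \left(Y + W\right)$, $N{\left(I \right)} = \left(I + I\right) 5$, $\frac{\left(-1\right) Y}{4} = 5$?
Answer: $- \frac{243030}{203} \approx -1197.2$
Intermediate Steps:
$Y = -20$ ($Y = \left(-4\right) 5 = -20$)
$N{\left(I \right)} = 10 I$ ($N{\left(I \right)} = 2 I 5 = 10 I$)
$K{\left(W \right)} = \left(-20 + W\right) \left(-7 + W + 2 W^{2}\right)$ ($K{\left(W \right)} = \left(W - \left(7 - W^{2} - W W\right)\right) \left(-20 + W\right) = \left(W + \left(\left(W^{2} + W^{2}\right) - 7\right)\right) \left(-20 + W\right) = \left(W + \left(2 W^{2} - 7\right)\right) \left(-20 + W\right) = \left(W + \left(-7 + 2 W^{2}\right)\right) \left(-20 + W\right) = \left(-7 + W + 2 W^{2}\right) \left(-20 + W\right) = \left(-20 + W\right) \left(-7 + W + 2 W^{2}\right)$)
$m{\left(t \right)} = 140 - 39 t^{2} - 27 t + 2 t^{3}$
$\frac{m{\left(N{\left(11 \right)} \right)}}{-1827} = \frac{140 - 39 \left(10 \cdot 11\right)^{2} - 27 \cdot 10 \cdot 11 + 2 \left(10 \cdot 11\right)^{3}}{-1827} = \left(140 - 39 \cdot 110^{2} - 2970 + 2 \cdot 110^{3}\right) \left(- \frac{1}{1827}\right) = \left(140 - 471900 - 2970 + 2 \cdot 1331000\right) \left(- \frac{1}{1827}\right) = \left(140 - 471900 - 2970 + 2662000\right) \left(- \frac{1}{1827}\right) = 2187270 \left(- \frac{1}{1827}\right) = - \frac{243030}{203}$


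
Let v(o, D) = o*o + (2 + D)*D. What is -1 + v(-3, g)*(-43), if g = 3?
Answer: -1033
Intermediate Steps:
v(o, D) = o² + D*(2 + D)
-1 + v(-3, g)*(-43) = -1 + (3² + (-3)² + 2*3)*(-43) = -1 + (9 + 9 + 6)*(-43) = -1 + 24*(-43) = -1 - 1032 = -1033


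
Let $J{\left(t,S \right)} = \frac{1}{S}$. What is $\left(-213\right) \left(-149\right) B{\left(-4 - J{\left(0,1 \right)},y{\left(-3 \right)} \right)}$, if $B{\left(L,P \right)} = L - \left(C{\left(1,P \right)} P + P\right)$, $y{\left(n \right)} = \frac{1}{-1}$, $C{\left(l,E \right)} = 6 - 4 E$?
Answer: $190422$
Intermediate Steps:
$y{\left(n \right)} = -1$
$B{\left(L,P \right)} = L - P - P \left(6 - 4 P\right)$ ($B{\left(L,P \right)} = L - \left(\left(6 - 4 P\right) P + P\right) = L - \left(P \left(6 - 4 P\right) + P\right) = L - \left(P + P \left(6 - 4 P\right)\right) = L - P - P \left(6 - 4 P\right)$)
$\left(-213\right) \left(-149\right) B{\left(-4 - J{\left(0,1 \right)},y{\left(-3 \right)} \right)} = \left(-213\right) \left(-149\right) \left(\left(-4 - 1^{-1}\right) - -7 + 4 \left(-1\right)^{2}\right) = 31737 \left(\left(-4 - 1\right) + 7 + 4 \cdot 1\right) = 31737 \left(\left(-4 - 1\right) + 7 + 4\right) = 31737 \left(-5 + 7 + 4\right) = 31737 \cdot 6 = 190422$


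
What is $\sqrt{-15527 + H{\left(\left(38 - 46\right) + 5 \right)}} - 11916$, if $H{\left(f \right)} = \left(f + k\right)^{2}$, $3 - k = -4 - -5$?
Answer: $-11916 + i \sqrt{15526} \approx -11916.0 + 124.6 i$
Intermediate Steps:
$k = 2$ ($k = 3 - \left(-4 - -5\right) = 3 - \left(-4 + 5\right) = 3 - 1 = 2$)
$H{\left(f \right)} = \left(2 + f\right)^{2}$ ($H{\left(f \right)} = \left(f + 2\right)^{2} = \left(2 + f\right)^{2}$)
$\sqrt{-15527 + H{\left(\left(38 - 46\right) + 5 \right)}} - 11916 = \sqrt{-15527 + \left(2 + \left(\left(38 - 46\right) + 5\right)\right)^{2}} - 11916 = \sqrt{-15527 + \left(2 + \left(-8 + 5\right)\right)^{2}} - 11916 = \sqrt{-15527 + \left(2 - 3\right)^{2}} - 11916 = \sqrt{-15527 + \left(-1\right)^{2}} - 11916 = \sqrt{-15527 + 1} - 11916 = \sqrt{-15526} - 11916 = i \sqrt{15526} - 11916 = -11916 + i \sqrt{15526}$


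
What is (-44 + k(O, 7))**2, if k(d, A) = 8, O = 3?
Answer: 1296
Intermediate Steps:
(-44 + k(O, 7))**2 = (-44 + 8)**2 = (-36)**2 = 1296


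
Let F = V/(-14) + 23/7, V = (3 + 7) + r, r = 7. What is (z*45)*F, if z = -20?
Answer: -13050/7 ≈ -1864.3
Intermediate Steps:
V = 17 (V = (3 + 7) + 7 = 10 + 7 = 17)
F = 29/14 (F = 17/(-14) + 23/7 = 17*(-1/14) + 23*(⅐) = -17/14 + 23/7 = 29/14 ≈ 2.0714)
(z*45)*F = -20*45*(29/14) = -900*29/14 = -13050/7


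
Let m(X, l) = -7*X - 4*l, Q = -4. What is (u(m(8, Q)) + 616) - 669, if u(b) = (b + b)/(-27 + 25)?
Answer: -13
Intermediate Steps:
u(b) = -b (u(b) = (2*b)/(-2) = (2*b)*(-½) = -b)
(u(m(8, Q)) + 616) - 669 = (-(-7*8 - 4*(-4)) + 616) - 669 = (-(-56 + 16) + 616) - 669 = (-1*(-40) + 616) - 669 = (40 + 616) - 669 = 656 - 669 = -13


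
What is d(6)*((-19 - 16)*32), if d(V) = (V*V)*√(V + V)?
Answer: -80640*√3 ≈ -1.3967e+5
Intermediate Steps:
d(V) = √2*V^(5/2) (d(V) = V²*√(2*V) = V²*(√2*√V) = √2*V^(5/2))
d(6)*((-19 - 16)*32) = (√2*6^(5/2))*((-19 - 16)*32) = (√2*(36*√6))*(-35*32) = (72*√3)*(-1120) = -80640*√3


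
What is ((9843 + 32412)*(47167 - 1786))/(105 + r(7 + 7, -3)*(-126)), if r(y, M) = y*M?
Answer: 91313055/257 ≈ 3.5530e+5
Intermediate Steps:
r(y, M) = M*y
((9843 + 32412)*(47167 - 1786))/(105 + r(7 + 7, -3)*(-126)) = ((9843 + 32412)*(47167 - 1786))/(105 - 3*(7 + 7)*(-126)) = (42255*45381)/(105 - 3*14*(-126)) = 1917574155/(105 - 42*(-126)) = 1917574155/(105 + 5292) = 1917574155/5397 = 1917574155*(1/5397) = 91313055/257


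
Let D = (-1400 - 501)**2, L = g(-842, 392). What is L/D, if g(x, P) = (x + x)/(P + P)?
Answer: -421/708304996 ≈ -5.9438e-7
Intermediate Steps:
g(x, P) = x/P (g(x, P) = (2*x)/((2*P)) = (2*x)*(1/(2*P)) = x/P)
L = -421/196 (L = -842/392 = -842*1/392 = -421/196 ≈ -2.1480)
D = 3613801 (D = (-1901)**2 = 3613801)
L/D = -421/196/3613801 = -421/196*1/3613801 = -421/708304996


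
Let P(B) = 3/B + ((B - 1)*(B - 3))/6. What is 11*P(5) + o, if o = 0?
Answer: 319/15 ≈ 21.267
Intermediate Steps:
P(B) = 3/B + (-1 + B)*(-3 + B)/6 (P(B) = 3/B + ((-1 + B)*(-3 + B))*(1/6) = 3/B + (-1 + B)*(-3 + B)/6)
11*P(5) + o = 11*((1/6)*(18 + 5*(3 + 5**2 - 4*5))/5) + 0 = 11*((1/6)*(1/5)*(18 + 5*(3 + 25 - 20))) + 0 = 11*((1/6)*(1/5)*(18 + 5*8)) + 0 = 11*((1/6)*(1/5)*(18 + 40)) + 0 = 11*((1/6)*(1/5)*58) + 0 = 11*(29/15) + 0 = 319/15 + 0 = 319/15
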